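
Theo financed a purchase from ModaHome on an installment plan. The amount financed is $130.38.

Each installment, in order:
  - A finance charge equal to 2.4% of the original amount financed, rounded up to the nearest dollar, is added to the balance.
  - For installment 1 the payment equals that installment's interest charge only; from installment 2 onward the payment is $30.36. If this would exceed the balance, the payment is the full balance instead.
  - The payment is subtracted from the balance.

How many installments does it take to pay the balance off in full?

6

Installment 1: opening $130.38; interest $4.00 → $134.38; payment $4.00; balance $130.38
Installment 2: opening $130.38; interest $4.00 → $134.38; payment $30.36; balance $104.02
Installment 3: opening $104.02; interest $4.00 → $108.02; payment $30.36; balance $77.66
Installment 4: opening $77.66; interest $4.00 → $81.66; payment $30.36; balance $51.30
Installment 5: opening $51.30; interest $4.00 → $55.30; payment $30.36; balance $24.94
Installment 6: opening $24.94; interest $4.00 → $28.94; payment $28.94; balance $0.00
Balance reaches $0.00 in installment 6.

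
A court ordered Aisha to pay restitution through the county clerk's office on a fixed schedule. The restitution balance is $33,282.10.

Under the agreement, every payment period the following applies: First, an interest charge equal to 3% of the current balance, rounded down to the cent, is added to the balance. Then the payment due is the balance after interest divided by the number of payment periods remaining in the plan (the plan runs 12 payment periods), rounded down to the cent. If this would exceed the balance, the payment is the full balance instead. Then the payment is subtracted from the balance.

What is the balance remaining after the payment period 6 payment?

Payment period 1: $33,282.10 +$998.46 interest = $34,280.56; pay $2,856.71 → $31,423.85
Payment period 2: $31,423.85 +$942.71 interest = $32,366.56; pay $2,942.41 → $29,424.15
Payment period 3: $29,424.15 +$882.72 interest = $30,306.87; pay $3,030.68 → $27,276.19
Payment period 4: $27,276.19 +$818.28 interest = $28,094.47; pay $3,121.60 → $24,972.87
Payment period 5: $24,972.87 +$749.18 interest = $25,722.05; pay $3,215.25 → $22,506.80
Payment period 6: $22,506.80 +$675.20 interest = $23,182.00; pay $3,311.71 → $19,870.29

$19,870.29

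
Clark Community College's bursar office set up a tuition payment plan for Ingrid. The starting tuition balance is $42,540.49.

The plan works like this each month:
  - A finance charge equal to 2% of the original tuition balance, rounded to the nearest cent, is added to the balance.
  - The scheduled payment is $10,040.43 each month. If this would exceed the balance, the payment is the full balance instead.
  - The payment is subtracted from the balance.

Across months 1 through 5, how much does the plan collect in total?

Month 1: $42,540.49 +$850.81 interest = $43,391.30; pay $10,040.43 → $33,350.87
Month 2: $33,350.87 +$850.81 interest = $34,201.68; pay $10,040.43 → $24,161.25
Month 3: $24,161.25 +$850.81 interest = $25,012.06; pay $10,040.43 → $14,971.63
Month 4: $14,971.63 +$850.81 interest = $15,822.44; pay $10,040.43 → $5,782.01
Month 5: $5,782.01 +$850.81 interest = $6,632.82; pay $6,632.82 → $0.00
Total paid: $46,794.54

$46,794.54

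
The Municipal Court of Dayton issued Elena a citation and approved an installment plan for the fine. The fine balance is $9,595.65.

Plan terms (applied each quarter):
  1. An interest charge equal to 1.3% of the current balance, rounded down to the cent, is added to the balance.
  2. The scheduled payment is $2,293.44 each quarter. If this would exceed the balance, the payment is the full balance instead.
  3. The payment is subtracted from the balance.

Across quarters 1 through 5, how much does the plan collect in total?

$9,933.73

Quarter 1: $9,595.65 +$124.74 interest = $9,720.39; pay $2,293.44 → $7,426.95
Quarter 2: $7,426.95 +$96.55 interest = $7,523.50; pay $2,293.44 → $5,230.06
Quarter 3: $5,230.06 +$67.99 interest = $5,298.05; pay $2,293.44 → $3,004.61
Quarter 4: $3,004.61 +$39.05 interest = $3,043.66; pay $2,293.44 → $750.22
Quarter 5: $750.22 +$9.75 interest = $759.97; pay $759.97 → $0.00
Total paid: $9,933.73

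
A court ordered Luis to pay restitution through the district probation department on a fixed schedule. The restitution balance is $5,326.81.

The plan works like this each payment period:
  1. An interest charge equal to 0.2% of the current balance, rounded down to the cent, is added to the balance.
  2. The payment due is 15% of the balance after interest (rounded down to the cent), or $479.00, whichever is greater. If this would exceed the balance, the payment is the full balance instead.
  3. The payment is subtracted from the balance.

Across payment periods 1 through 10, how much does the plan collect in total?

# | Opening | Interest | Payment | End bal
1 | $5,326.81 | $10.65 | $800.61 | $4,536.85
2 | $4,536.85 | $9.07 | $681.88 | $3,864.04
3 | $3,864.04 | $7.72 | $580.76 | $3,291.00
4 | $3,291.00 | $6.58 | $494.63 | $2,802.95
5 | $2,802.95 | $5.60 | $479.00 | $2,329.55
6 | $2,329.55 | $4.65 | $479.00 | $1,855.20
7 | $1,855.20 | $3.71 | $479.00 | $1,379.91
8 | $1,379.91 | $2.75 | $479.00 | $903.66
9 | $903.66 | $1.80 | $479.00 | $426.46
10 | $426.46 | $0.85 | $427.31 | $0.00
Total paid: $5,380.19

$5,380.19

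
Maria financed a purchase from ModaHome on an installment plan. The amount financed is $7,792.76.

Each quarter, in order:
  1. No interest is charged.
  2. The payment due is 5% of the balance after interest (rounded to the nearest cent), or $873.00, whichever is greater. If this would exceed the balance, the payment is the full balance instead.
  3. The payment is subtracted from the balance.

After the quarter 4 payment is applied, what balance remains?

Quarter 1: $7,792.76 − $873.00 → $6,919.76
Quarter 2: $6,919.76 − $873.00 → $6,046.76
Quarter 3: $6,046.76 − $873.00 → $5,173.76
Quarter 4: $5,173.76 − $873.00 → $4,300.76

$4,300.76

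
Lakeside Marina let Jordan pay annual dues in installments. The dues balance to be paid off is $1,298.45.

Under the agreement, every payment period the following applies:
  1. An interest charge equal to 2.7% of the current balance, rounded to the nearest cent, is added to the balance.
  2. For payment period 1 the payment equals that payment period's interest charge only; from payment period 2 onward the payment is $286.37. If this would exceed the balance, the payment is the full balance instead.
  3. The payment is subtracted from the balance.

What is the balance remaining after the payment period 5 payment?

$251.75

# | Opening | Interest | Payment | End bal
1 | $1,298.45 | $35.06 | $35.06 | $1,298.45
2 | $1,298.45 | $35.06 | $286.37 | $1,047.14
3 | $1,047.14 | $28.27 | $286.37 | $789.04
4 | $789.04 | $21.30 | $286.37 | $523.97
5 | $523.97 | $14.15 | $286.37 | $251.75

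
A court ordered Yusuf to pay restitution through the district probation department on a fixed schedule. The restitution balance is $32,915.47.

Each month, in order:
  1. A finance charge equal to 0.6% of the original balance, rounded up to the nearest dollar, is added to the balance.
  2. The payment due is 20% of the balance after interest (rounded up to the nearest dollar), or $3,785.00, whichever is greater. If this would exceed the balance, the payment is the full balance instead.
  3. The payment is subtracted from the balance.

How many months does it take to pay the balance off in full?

Month 1: opening $32,915.47; interest $198.00 → $33,113.47; payment $6,623.00; balance $26,490.47
Month 2: opening $26,490.47; interest $198.00 → $26,688.47; payment $5,338.00; balance $21,350.47
Month 3: opening $21,350.47; interest $198.00 → $21,548.47; payment $4,310.00; balance $17,238.47
Month 4: opening $17,238.47; interest $198.00 → $17,436.47; payment $3,785.00; balance $13,651.47
Month 5: opening $13,651.47; interest $198.00 → $13,849.47; payment $3,785.00; balance $10,064.47
Month 6: opening $10,064.47; interest $198.00 → $10,262.47; payment $3,785.00; balance $6,477.47
Month 7: opening $6,477.47; interest $198.00 → $6,675.47; payment $3,785.00; balance $2,890.47
Month 8: opening $2,890.47; interest $198.00 → $3,088.47; payment $3,088.47; balance $0.00
Balance reaches $0.00 in month 8.

8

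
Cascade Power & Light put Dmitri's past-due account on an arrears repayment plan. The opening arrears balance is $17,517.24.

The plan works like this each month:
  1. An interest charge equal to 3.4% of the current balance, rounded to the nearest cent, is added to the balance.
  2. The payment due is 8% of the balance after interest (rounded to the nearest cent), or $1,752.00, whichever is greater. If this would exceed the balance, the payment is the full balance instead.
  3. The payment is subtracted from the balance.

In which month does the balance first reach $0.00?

Month 1: $17,517.24 +$595.59 interest = $18,112.83; pay $1,752.00 → $16,360.83
Month 2: $16,360.83 +$556.27 interest = $16,917.10; pay $1,752.00 → $15,165.10
Month 3: $15,165.10 +$515.61 interest = $15,680.71; pay $1,752.00 → $13,928.71
Month 4: $13,928.71 +$473.58 interest = $14,402.29; pay $1,752.00 → $12,650.29
Month 5: $12,650.29 +$430.11 interest = $13,080.40; pay $1,752.00 → $11,328.40
Month 6: $11,328.40 +$385.17 interest = $11,713.57; pay $1,752.00 → $9,961.57
Month 7: $9,961.57 +$338.69 interest = $10,300.26; pay $1,752.00 → $8,548.26
Month 8: $8,548.26 +$290.64 interest = $8,838.90; pay $1,752.00 → $7,086.90
Month 9: $7,086.90 +$240.95 interest = $7,327.85; pay $1,752.00 → $5,575.85
Month 10: $5,575.85 +$189.58 interest = $5,765.43; pay $1,752.00 → $4,013.43
Month 11: $4,013.43 +$136.46 interest = $4,149.89; pay $1,752.00 → $2,397.89
Month 12: $2,397.89 +$81.53 interest = $2,479.42; pay $1,752.00 → $727.42
Month 13: $727.42 +$24.73 interest = $752.15; pay $752.15 → $0.00
Balance reaches $0.00 in month 13.

13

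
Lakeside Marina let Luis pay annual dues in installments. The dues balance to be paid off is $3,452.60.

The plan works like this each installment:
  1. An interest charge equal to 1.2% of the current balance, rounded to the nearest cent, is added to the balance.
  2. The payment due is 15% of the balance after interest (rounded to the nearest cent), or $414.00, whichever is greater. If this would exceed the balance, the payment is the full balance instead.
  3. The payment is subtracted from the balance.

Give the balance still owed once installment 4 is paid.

# | Opening | Interest | Payment | End bal
1 | $3,452.60 | $41.43 | $524.10 | $2,969.93
2 | $2,969.93 | $35.64 | $450.84 | $2,554.73
3 | $2,554.73 | $30.66 | $414.00 | $2,171.39
4 | $2,171.39 | $26.06 | $414.00 | $1,783.45

$1,783.45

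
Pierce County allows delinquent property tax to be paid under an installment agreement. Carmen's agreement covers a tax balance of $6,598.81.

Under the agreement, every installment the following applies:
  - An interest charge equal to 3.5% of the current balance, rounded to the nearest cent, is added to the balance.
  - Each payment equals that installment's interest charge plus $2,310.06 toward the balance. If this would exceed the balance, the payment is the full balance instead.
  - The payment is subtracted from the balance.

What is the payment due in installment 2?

$2,460.17

# | Opening | Interest | Payment | End bal
1 | $6,598.81 | $230.96 | $2,541.02 | $4,288.75
2 | $4,288.75 | $150.11 | $2,460.17 | $1,978.69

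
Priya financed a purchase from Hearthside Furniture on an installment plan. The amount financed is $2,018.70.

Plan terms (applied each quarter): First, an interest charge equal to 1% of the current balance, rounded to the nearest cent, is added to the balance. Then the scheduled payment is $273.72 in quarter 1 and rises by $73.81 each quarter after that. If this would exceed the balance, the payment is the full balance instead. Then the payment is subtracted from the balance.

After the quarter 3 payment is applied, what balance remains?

# | Opening | Interest | Payment | End bal
1 | $2,018.70 | $20.19 | $273.72 | $1,765.17
2 | $1,765.17 | $17.65 | $347.53 | $1,435.29
3 | $1,435.29 | $14.35 | $421.34 | $1,028.30

$1,028.30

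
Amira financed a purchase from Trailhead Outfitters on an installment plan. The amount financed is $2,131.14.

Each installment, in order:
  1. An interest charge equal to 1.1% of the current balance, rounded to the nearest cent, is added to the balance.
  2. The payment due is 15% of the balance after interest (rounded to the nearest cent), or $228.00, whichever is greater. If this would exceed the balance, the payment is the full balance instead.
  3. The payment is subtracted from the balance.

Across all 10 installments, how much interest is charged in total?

$114.89

Installment 1: $2,131.14 +$23.44 interest = $2,154.58; pay $323.19 → $1,831.39
Installment 2: $1,831.39 +$20.15 interest = $1,851.54; pay $277.73 → $1,573.81
Installment 3: $1,573.81 +$17.31 interest = $1,591.12; pay $238.67 → $1,352.45
Installment 4: $1,352.45 +$14.88 interest = $1,367.33; pay $228.00 → $1,139.33
Installment 5: $1,139.33 +$12.53 interest = $1,151.86; pay $228.00 → $923.86
Installment 6: $923.86 +$10.16 interest = $934.02; pay $228.00 → $706.02
Installment 7: $706.02 +$7.77 interest = $713.79; pay $228.00 → $485.79
Installment 8: $485.79 +$5.34 interest = $491.13; pay $228.00 → $263.13
Installment 9: $263.13 +$2.89 interest = $266.02; pay $228.00 → $38.02
Installment 10: $38.02 +$0.42 interest = $38.44; pay $38.44 → $0.00
Total interest: $23.44 + $20.15 + $17.31 + $14.88 + $12.53 + $10.16 + $7.77 + $5.34 + $2.89 + $0.42 = $114.89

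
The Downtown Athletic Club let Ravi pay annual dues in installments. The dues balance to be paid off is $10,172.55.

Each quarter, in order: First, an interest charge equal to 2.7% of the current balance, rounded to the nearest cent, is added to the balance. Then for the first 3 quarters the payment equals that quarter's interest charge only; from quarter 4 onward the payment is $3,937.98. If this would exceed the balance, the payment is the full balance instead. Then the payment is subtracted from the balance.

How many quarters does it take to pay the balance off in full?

Quarter 1: opening $10,172.55; interest $274.66 → $10,447.21; payment $274.66; balance $10,172.55
Quarter 2: opening $10,172.55; interest $274.66 → $10,447.21; payment $274.66; balance $10,172.55
Quarter 3: opening $10,172.55; interest $274.66 → $10,447.21; payment $274.66; balance $10,172.55
Quarter 4: opening $10,172.55; interest $274.66 → $10,447.21; payment $3,937.98; balance $6,509.23
Quarter 5: opening $6,509.23; interest $175.75 → $6,684.98; payment $3,937.98; balance $2,747.00
Quarter 6: opening $2,747.00; interest $74.17 → $2,821.17; payment $2,821.17; balance $0.00
Balance reaches $0.00 in quarter 6.

6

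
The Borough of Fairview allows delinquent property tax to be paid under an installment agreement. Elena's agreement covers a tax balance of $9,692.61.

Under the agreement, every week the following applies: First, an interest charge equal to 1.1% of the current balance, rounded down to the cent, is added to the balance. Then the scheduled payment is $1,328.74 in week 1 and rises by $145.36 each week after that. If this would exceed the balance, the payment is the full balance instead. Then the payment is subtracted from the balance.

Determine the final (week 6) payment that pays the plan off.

$1,998.11

Week 1: opening $9,692.61; interest $106.61 → $9,799.22; payment $1,328.74; balance $8,470.48
Week 2: opening $8,470.48; interest $93.17 → $8,563.65; payment $1,474.10; balance $7,089.55
Week 3: opening $7,089.55; interest $77.98 → $7,167.53; payment $1,619.46; balance $5,548.07
Week 4: opening $5,548.07; interest $61.02 → $5,609.09; payment $1,764.82; balance $3,844.27
Week 5: opening $3,844.27; interest $42.28 → $3,886.55; payment $1,910.18; balance $1,976.37
Week 6: opening $1,976.37; interest $21.74 → $1,998.11; payment $1,998.11; balance $0.00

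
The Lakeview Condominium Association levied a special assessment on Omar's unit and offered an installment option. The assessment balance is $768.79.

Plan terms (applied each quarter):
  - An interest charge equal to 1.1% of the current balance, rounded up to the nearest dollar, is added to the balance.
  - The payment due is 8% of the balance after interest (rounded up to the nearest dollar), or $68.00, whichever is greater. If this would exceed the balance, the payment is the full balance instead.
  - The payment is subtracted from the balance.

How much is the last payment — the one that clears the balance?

Quarter 1: opening $768.79; interest $9.00 → $777.79; payment $68.00; balance $709.79
Quarter 2: opening $709.79; interest $8.00 → $717.79; payment $68.00; balance $649.79
Quarter 3: opening $649.79; interest $8.00 → $657.79; payment $68.00; balance $589.79
Quarter 4: opening $589.79; interest $7.00 → $596.79; payment $68.00; balance $528.79
Quarter 5: opening $528.79; interest $6.00 → $534.79; payment $68.00; balance $466.79
Quarter 6: opening $466.79; interest $6.00 → $472.79; payment $68.00; balance $404.79
Quarter 7: opening $404.79; interest $5.00 → $409.79; payment $68.00; balance $341.79
Quarter 8: opening $341.79; interest $4.00 → $345.79; payment $68.00; balance $277.79
Quarter 9: opening $277.79; interest $4.00 → $281.79; payment $68.00; balance $213.79
Quarter 10: opening $213.79; interest $3.00 → $216.79; payment $68.00; balance $148.79
Quarter 11: opening $148.79; interest $2.00 → $150.79; payment $68.00; balance $82.79
Quarter 12: opening $82.79; interest $1.00 → $83.79; payment $68.00; balance $15.79
Quarter 13: opening $15.79; interest $1.00 → $16.79; payment $16.79; balance $0.00

$16.79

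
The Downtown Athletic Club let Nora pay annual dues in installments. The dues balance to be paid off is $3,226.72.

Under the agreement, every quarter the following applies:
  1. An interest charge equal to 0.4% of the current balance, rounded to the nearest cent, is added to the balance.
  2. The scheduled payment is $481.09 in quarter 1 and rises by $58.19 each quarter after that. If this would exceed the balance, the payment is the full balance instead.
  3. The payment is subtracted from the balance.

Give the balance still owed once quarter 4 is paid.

Quarter 1: opening $3,226.72; interest $12.91 → $3,239.63; payment $481.09; balance $2,758.54
Quarter 2: opening $2,758.54; interest $11.03 → $2,769.57; payment $539.28; balance $2,230.29
Quarter 3: opening $2,230.29; interest $8.92 → $2,239.21; payment $597.47; balance $1,641.74
Quarter 4: opening $1,641.74; interest $6.57 → $1,648.31; payment $655.66; balance $992.65

$992.65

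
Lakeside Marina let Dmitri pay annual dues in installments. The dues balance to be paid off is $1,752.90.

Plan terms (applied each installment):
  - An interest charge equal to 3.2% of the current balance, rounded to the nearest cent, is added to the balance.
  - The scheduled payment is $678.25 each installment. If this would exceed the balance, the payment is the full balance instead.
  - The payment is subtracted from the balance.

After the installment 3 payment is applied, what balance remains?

Installment 1: $1,752.90 +$56.09 interest = $1,808.99; pay $678.25 → $1,130.74
Installment 2: $1,130.74 +$36.18 interest = $1,166.92; pay $678.25 → $488.67
Installment 3: $488.67 +$15.64 interest = $504.31; pay $504.31 → $0.00

$0.00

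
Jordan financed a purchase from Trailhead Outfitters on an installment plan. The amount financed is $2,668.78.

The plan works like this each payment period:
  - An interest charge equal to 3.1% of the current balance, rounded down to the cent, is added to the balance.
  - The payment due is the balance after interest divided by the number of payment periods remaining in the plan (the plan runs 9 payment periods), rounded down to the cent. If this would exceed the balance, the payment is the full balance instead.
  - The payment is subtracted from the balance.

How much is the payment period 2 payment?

$315.20

Payment period 1: $2,668.78 +$82.73 interest = $2,751.51; pay $305.72 → $2,445.79
Payment period 2: $2,445.79 +$75.81 interest = $2,521.60; pay $315.20 → $2,206.40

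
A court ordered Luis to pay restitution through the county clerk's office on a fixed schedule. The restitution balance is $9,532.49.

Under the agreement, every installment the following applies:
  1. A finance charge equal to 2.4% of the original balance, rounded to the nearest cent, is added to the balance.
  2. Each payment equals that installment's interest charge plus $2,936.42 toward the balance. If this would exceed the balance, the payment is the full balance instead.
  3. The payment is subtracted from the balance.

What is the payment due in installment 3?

$3,165.20

Installment 1: $9,532.49 +$228.78 interest = $9,761.27; pay $3,165.20 → $6,596.07
Installment 2: $6,596.07 +$228.78 interest = $6,824.85; pay $3,165.20 → $3,659.65
Installment 3: $3,659.65 +$228.78 interest = $3,888.43; pay $3,165.20 → $723.23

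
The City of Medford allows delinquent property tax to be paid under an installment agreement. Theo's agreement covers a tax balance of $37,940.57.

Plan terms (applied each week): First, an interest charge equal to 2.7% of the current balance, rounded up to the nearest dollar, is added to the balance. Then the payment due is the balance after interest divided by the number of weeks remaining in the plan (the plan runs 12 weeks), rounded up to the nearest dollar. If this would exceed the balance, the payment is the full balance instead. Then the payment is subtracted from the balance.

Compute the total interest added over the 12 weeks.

Week 1: $37,940.57 +$1,025.00 interest = $38,965.57; pay $3,248.00 → $35,717.57
Week 2: $35,717.57 +$965.00 interest = $36,682.57; pay $3,335.00 → $33,347.57
Week 3: $33,347.57 +$901.00 interest = $34,248.57; pay $3,425.00 → $30,823.57
Week 4: $30,823.57 +$833.00 interest = $31,656.57; pay $3,518.00 → $28,138.57
Week 5: $28,138.57 +$760.00 interest = $28,898.57; pay $3,613.00 → $25,285.57
Week 6: $25,285.57 +$683.00 interest = $25,968.57; pay $3,710.00 → $22,258.57
Week 7: $22,258.57 +$601.00 interest = $22,859.57; pay $3,810.00 → $19,049.57
Week 8: $19,049.57 +$515.00 interest = $19,564.57; pay $3,913.00 → $15,651.57
Week 9: $15,651.57 +$423.00 interest = $16,074.57; pay $4,019.00 → $12,055.57
Week 10: $12,055.57 +$326.00 interest = $12,381.57; pay $4,128.00 → $8,253.57
Week 11: $8,253.57 +$223.00 interest = $8,476.57; pay $4,239.00 → $4,237.57
Week 12: $4,237.57 +$115.00 interest = $4,352.57; pay $4,352.57 → $0.00
Total interest: $1,025.00 + $965.00 + $901.00 + $833.00 + $760.00 + $683.00 + $601.00 + $515.00 + $423.00 + $326.00 + $223.00 + $115.00 = $7,370.00

$7,370.00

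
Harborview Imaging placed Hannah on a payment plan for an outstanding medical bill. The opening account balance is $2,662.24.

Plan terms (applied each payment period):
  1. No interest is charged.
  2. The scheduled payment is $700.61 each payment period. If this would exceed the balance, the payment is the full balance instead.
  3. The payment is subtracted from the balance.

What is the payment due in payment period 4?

Payment period 1: $2,662.24 − $700.61 → $1,961.63
Payment period 2: $1,961.63 − $700.61 → $1,261.02
Payment period 3: $1,261.02 − $700.61 → $560.41
Payment period 4: $560.41 − $560.41 → $0.00

$560.41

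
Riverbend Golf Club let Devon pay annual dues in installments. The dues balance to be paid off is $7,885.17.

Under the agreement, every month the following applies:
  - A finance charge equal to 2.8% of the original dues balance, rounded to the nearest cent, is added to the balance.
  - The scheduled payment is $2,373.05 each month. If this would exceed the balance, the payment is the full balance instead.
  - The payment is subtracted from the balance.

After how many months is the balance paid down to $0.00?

# | Opening | Interest | Payment | End bal
1 | $7,885.17 | $220.78 | $2,373.05 | $5,732.90
2 | $5,732.90 | $220.78 | $2,373.05 | $3,580.63
3 | $3,580.63 | $220.78 | $2,373.05 | $1,428.36
4 | $1,428.36 | $220.78 | $1,649.14 | $0.00
Balance reaches $0.00 in month 4.

4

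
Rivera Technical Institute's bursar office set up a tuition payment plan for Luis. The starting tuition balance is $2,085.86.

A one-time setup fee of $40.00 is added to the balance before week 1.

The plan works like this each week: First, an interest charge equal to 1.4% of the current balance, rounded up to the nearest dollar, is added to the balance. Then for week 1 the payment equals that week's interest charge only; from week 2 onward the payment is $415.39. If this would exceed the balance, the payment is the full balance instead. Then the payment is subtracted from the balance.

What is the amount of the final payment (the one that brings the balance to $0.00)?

Week 1: $2,125.86 +$30.00 interest = $2,155.86; pay $30.00 → $2,125.86
Week 2: $2,125.86 +$30.00 interest = $2,155.86; pay $415.39 → $1,740.47
Week 3: $1,740.47 +$25.00 interest = $1,765.47; pay $415.39 → $1,350.08
Week 4: $1,350.08 +$19.00 interest = $1,369.08; pay $415.39 → $953.69
Week 5: $953.69 +$14.00 interest = $967.69; pay $415.39 → $552.30
Week 6: $552.30 +$8.00 interest = $560.30; pay $415.39 → $144.91
Week 7: $144.91 +$3.00 interest = $147.91; pay $147.91 → $0.00

$147.91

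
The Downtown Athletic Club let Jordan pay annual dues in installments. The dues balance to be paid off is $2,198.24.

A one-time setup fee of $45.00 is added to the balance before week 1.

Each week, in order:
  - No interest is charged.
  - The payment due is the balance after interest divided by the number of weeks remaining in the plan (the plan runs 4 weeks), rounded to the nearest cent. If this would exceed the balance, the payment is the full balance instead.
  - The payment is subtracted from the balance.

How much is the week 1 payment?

$560.81

Week 1: opening $2,243.24; payment $560.81; balance $1,682.43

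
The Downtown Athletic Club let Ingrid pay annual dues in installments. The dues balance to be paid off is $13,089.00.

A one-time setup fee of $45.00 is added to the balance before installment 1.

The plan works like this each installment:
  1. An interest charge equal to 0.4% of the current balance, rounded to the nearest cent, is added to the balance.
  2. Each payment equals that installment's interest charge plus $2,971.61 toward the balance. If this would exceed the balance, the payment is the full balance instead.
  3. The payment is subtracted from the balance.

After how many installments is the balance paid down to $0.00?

Installment 1: $13,134.00 +$52.54 interest = $13,186.54; pay $3,024.15 → $10,162.39
Installment 2: $10,162.39 +$40.65 interest = $10,203.04; pay $3,012.26 → $7,190.78
Installment 3: $7,190.78 +$28.76 interest = $7,219.54; pay $3,000.37 → $4,219.17
Installment 4: $4,219.17 +$16.88 interest = $4,236.05; pay $2,988.49 → $1,247.56
Installment 5: $1,247.56 +$4.99 interest = $1,252.55; pay $1,252.55 → $0.00
Balance reaches $0.00 in installment 5.

5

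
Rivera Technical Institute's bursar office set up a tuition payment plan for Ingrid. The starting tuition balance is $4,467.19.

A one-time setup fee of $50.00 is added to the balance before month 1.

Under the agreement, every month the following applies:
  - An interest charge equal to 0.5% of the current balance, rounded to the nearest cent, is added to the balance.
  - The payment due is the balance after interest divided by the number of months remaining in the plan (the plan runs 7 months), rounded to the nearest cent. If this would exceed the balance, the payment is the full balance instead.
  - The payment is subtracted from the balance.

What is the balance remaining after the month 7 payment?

$0.00

# | Opening | Interest | Payment | End bal
1 | $4,517.19 | $22.59 | $648.54 | $3,891.24
2 | $3,891.24 | $19.46 | $651.78 | $3,258.92
3 | $3,258.92 | $16.29 | $655.04 | $2,620.17
4 | $2,620.17 | $13.10 | $658.32 | $1,974.95
5 | $1,974.95 | $9.87 | $661.61 | $1,323.21
6 | $1,323.21 | $6.62 | $664.92 | $664.91
7 | $664.91 | $3.32 | $668.23 | $0.00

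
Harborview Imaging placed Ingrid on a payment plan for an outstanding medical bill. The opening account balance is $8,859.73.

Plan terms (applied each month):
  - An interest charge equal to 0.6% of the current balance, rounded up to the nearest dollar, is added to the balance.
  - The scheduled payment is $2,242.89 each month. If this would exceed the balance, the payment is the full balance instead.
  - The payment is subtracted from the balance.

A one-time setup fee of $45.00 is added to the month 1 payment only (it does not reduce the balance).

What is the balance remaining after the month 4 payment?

Month 1: $8,859.73 +$54.00 interest = $8,913.73; pay $2,242.89 (+ $45.00 fee) → $6,670.84
Month 2: $6,670.84 +$41.00 interest = $6,711.84; pay $2,242.89 → $4,468.95
Month 3: $4,468.95 +$27.00 interest = $4,495.95; pay $2,242.89 → $2,253.06
Month 4: $2,253.06 +$14.00 interest = $2,267.06; pay $2,242.89 → $24.17

$24.17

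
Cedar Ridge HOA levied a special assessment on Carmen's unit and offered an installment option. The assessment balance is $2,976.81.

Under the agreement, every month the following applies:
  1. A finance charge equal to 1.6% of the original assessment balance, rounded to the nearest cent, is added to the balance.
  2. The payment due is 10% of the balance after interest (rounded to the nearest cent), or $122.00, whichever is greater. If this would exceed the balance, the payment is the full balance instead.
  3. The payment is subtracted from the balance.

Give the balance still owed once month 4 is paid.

# | Opening | Interest | Payment | End bal
1 | $2,976.81 | $47.63 | $302.44 | $2,722.00
2 | $2,722.00 | $47.63 | $276.96 | $2,492.67
3 | $2,492.67 | $47.63 | $254.03 | $2,286.27
4 | $2,286.27 | $47.63 | $233.39 | $2,100.51

$2,100.51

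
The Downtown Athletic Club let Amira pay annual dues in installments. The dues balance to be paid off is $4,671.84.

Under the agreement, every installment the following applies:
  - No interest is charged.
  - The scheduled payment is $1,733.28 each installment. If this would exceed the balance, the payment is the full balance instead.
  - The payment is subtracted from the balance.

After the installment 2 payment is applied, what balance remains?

# | Opening | Payment | End bal
1 | $4,671.84 | $1,733.28 | $2,938.56
2 | $2,938.56 | $1,733.28 | $1,205.28

$1,205.28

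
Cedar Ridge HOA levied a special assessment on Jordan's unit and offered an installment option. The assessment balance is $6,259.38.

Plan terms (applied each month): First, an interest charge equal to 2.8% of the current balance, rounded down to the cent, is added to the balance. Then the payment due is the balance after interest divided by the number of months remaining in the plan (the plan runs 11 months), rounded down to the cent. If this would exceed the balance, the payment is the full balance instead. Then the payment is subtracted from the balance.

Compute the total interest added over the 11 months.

$1,156.15

# | Opening | Interest | Payment | End bal
1 | $6,259.38 | $175.26 | $584.96 | $5,849.68
2 | $5,849.68 | $163.79 | $601.34 | $5,412.13
3 | $5,412.13 | $151.53 | $618.18 | $4,945.48
4 | $4,945.48 | $138.47 | $635.49 | $4,448.46
5 | $4,448.46 | $124.55 | $653.28 | $3,919.73
6 | $3,919.73 | $109.75 | $671.58 | $3,357.90
7 | $3,357.90 | $94.02 | $690.38 | $2,761.54
8 | $2,761.54 | $77.32 | $709.71 | $2,129.15
9 | $2,129.15 | $59.61 | $729.58 | $1,459.18
10 | $1,459.18 | $40.85 | $750.01 | $750.02
11 | $750.02 | $21.00 | $771.02 | $0.00
Total interest: $175.26 + $163.79 + $151.53 + $138.47 + $124.55 + $109.75 + $94.02 + $77.32 + $59.61 + $40.85 + $21.00 = $1,156.15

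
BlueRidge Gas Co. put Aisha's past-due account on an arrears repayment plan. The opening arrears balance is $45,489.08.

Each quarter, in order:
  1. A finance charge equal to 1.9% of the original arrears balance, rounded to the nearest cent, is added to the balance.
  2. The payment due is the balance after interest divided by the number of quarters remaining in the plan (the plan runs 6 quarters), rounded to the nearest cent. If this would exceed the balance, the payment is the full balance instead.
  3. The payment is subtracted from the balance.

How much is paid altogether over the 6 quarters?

Quarter 1: opening $45,489.08; interest $864.29 → $46,353.37; payment $7,725.56; balance $38,627.81
Quarter 2: opening $38,627.81; interest $864.29 → $39,492.10; payment $7,898.42; balance $31,593.68
Quarter 3: opening $31,593.68; interest $864.29 → $32,457.97; payment $8,114.49; balance $24,343.48
Quarter 4: opening $24,343.48; interest $864.29 → $25,207.77; payment $8,402.59; balance $16,805.18
Quarter 5: opening $16,805.18; interest $864.29 → $17,669.47; payment $8,834.74; balance $8,834.73
Quarter 6: opening $8,834.73; interest $864.29 → $9,699.02; payment $9,699.02; balance $0.00
Total paid: $50,674.82

$50,674.82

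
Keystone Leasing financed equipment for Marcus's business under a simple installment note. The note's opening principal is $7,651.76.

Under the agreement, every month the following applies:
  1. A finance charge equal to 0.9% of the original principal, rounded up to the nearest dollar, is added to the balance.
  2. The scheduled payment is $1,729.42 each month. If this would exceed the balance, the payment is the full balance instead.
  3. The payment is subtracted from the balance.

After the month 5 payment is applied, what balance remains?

Month 1: opening $7,651.76; interest $69.00 → $7,720.76; payment $1,729.42; balance $5,991.34
Month 2: opening $5,991.34; interest $69.00 → $6,060.34; payment $1,729.42; balance $4,330.92
Month 3: opening $4,330.92; interest $69.00 → $4,399.92; payment $1,729.42; balance $2,670.50
Month 4: opening $2,670.50; interest $69.00 → $2,739.50; payment $1,729.42; balance $1,010.08
Month 5: opening $1,010.08; interest $69.00 → $1,079.08; payment $1,079.08; balance $0.00

$0.00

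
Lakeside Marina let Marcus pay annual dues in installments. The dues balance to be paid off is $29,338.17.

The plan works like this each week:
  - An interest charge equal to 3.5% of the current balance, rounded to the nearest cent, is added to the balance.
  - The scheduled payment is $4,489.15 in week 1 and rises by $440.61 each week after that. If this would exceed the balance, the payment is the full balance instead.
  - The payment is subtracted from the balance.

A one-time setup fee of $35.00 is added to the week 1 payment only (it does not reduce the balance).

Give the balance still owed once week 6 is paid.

$0.00

# | Opening | Interest | Payment | Fee | End bal
1 | $29,338.17 | $1,026.84 | $4,489.15 | $35.00 | $25,875.86
2 | $25,875.86 | $905.66 | $4,929.76 | — | $21,851.76
3 | $21,851.76 | $764.81 | $5,370.37 | — | $17,246.20
4 | $17,246.20 | $603.62 | $5,810.98 | — | $12,038.84
5 | $12,038.84 | $421.36 | $6,251.59 | — | $6,208.61
6 | $6,208.61 | $217.30 | $6,425.91 | — | $0.00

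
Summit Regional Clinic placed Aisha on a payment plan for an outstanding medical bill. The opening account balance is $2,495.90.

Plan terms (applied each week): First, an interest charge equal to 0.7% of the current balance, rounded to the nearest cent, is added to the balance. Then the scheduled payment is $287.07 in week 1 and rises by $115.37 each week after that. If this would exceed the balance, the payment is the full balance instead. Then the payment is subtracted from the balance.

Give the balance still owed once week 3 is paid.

$1,334.51

# | Opening | Interest | Payment | End bal
1 | $2,495.90 | $17.47 | $287.07 | $2,226.30
2 | $2,226.30 | $15.58 | $402.44 | $1,839.44
3 | $1,839.44 | $12.88 | $517.81 | $1,334.51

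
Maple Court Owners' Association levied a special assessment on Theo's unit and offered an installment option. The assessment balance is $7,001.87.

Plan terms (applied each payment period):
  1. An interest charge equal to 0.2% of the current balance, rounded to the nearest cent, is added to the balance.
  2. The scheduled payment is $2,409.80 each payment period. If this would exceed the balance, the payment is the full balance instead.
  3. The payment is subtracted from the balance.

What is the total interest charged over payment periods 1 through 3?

$27.62

Payment period 1: opening $7,001.87; interest $14.00 → $7,015.87; payment $2,409.80; balance $4,606.07
Payment period 2: opening $4,606.07; interest $9.21 → $4,615.28; payment $2,409.80; balance $2,205.48
Payment period 3: opening $2,205.48; interest $4.41 → $2,209.89; payment $2,209.89; balance $0.00
Total interest: $14.00 + $9.21 + $4.41 = $27.62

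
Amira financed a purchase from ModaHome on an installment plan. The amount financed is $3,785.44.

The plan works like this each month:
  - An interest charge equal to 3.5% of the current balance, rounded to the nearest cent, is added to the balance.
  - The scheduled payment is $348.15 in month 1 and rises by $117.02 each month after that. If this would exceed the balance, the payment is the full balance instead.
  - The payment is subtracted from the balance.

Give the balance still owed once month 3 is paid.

Month 1: opening $3,785.44; interest $132.49 → $3,917.93; payment $348.15; balance $3,569.78
Month 2: opening $3,569.78; interest $124.94 → $3,694.72; payment $465.17; balance $3,229.55
Month 3: opening $3,229.55; interest $113.03 → $3,342.58; payment $582.19; balance $2,760.39

$2,760.39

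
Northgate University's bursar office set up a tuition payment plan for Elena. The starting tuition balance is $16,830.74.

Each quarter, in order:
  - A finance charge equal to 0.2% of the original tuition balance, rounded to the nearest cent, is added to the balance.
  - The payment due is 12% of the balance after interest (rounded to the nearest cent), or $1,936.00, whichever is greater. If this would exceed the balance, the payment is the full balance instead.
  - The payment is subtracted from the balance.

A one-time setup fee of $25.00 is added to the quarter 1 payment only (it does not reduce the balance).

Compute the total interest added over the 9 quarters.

Quarter 1: opening $16,830.74; interest $33.66 → $16,864.40; payment $2,023.73 (+ $25.00 fee); balance $14,840.67
Quarter 2: opening $14,840.67; interest $33.66 → $14,874.33; payment $1,936.00; balance $12,938.33
Quarter 3: opening $12,938.33; interest $33.66 → $12,971.99; payment $1,936.00; balance $11,035.99
Quarter 4: opening $11,035.99; interest $33.66 → $11,069.65; payment $1,936.00; balance $9,133.65
Quarter 5: opening $9,133.65; interest $33.66 → $9,167.31; payment $1,936.00; balance $7,231.31
Quarter 6: opening $7,231.31; interest $33.66 → $7,264.97; payment $1,936.00; balance $5,328.97
Quarter 7: opening $5,328.97; interest $33.66 → $5,362.63; payment $1,936.00; balance $3,426.63
Quarter 8: opening $3,426.63; interest $33.66 → $3,460.29; payment $1,936.00; balance $1,524.29
Quarter 9: opening $1,524.29; interest $33.66 → $1,557.95; payment $1,557.95; balance $0.00
Total interest: $33.66 + $33.66 + $33.66 + $33.66 + $33.66 + $33.66 + $33.66 + $33.66 + $33.66 = $302.94

$302.94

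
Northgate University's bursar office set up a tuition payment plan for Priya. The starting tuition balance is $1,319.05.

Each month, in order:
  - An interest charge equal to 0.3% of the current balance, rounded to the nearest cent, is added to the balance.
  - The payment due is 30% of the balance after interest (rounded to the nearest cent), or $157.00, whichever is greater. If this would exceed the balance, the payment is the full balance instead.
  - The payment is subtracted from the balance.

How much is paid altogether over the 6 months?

$1,330.44

# | Opening | Interest | Payment | End bal
1 | $1,319.05 | $3.96 | $396.90 | $926.11
2 | $926.11 | $2.78 | $278.67 | $650.22
3 | $650.22 | $1.95 | $195.65 | $456.52
4 | $456.52 | $1.37 | $157.00 | $300.89
5 | $300.89 | $0.90 | $157.00 | $144.79
6 | $144.79 | $0.43 | $145.22 | $0.00
Total paid: $1,330.44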